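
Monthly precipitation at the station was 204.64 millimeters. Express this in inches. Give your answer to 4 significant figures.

1 mm = 0.0393701 in, so 204.64 × 0.0393701 = 8.057 in.

8.057 in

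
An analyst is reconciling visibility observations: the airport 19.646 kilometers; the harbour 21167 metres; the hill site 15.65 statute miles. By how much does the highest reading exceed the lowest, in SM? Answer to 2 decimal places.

the airport: 19.646 km = 12.2075 SM.
the harbour: 21167 m = 13.1526 SM.
Spread: 15.6500 − 12.2075 = 3.44 SM.

3.44 SM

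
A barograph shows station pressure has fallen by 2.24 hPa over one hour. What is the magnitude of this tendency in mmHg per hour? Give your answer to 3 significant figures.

1.68 mmHg per hour

2.24 hPa / 1 h × 0.750062 mmHg/hPa = 1.68 mmHg/h.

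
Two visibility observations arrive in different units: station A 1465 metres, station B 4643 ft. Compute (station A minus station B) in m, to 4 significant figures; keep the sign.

station B: 4643 ft = 1415.1864 m.
Difference: 1465.0000 − 1415.1864 = 49.81 m.

49.81 m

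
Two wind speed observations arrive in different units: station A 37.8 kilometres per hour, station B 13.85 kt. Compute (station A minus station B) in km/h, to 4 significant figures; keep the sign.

station B: 13.85 kt = 25.6502 km/h.
Difference: 37.8000 − 25.6502 = 12.15 km/h.

12.15 km/h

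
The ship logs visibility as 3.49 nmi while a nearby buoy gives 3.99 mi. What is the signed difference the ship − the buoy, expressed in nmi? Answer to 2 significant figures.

the buoy: 3.99 SM = 3.46722 nmi.
Difference: 3.49000 − 3.46722 = 0.023 nmi.

0.023 nmi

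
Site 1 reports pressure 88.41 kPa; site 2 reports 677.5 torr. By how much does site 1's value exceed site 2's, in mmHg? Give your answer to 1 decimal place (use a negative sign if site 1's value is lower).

-14.4 mmHg

site 1: 88.41 kPa = 663.129 mmHg.
Difference: 663.129 − 677.500 = -14.4 mmHg.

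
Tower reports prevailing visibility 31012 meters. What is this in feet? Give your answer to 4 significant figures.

101700 ft

1 m = 3.28084 ft, so 31012 × 3.28084 = 101700 ft.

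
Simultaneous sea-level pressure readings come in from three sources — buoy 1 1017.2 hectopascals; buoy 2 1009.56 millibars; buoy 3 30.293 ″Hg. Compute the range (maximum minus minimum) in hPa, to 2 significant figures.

buoy 2: 1009.56 mb = 1009.56 hPa.
buoy 3: 30.293 inHg = 1025.84 hPa.
Spread: 1025.84 − 1009.56 = 16 hPa.

16 hPa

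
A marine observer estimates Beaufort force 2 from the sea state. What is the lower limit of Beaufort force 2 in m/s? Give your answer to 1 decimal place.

Beaufort 2 (light breeze) spans 1.6–3.3 m/s.

1.6 m/s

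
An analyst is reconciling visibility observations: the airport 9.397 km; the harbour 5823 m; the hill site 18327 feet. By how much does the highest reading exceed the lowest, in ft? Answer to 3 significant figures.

the airport: 9.397 km = 30830.05 ft.
the harbour: 5823 m = 19104.33 ft.
Spread: 30830.05 − 18327.00 = 12500 ft.

12500 ft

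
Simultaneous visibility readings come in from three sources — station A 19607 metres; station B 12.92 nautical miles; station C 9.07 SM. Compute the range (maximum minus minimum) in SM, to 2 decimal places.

5.80 SM

station A: 19607 m = 12.1832 SM.
station B: 12.92 nmi = 14.8681 SM.
Spread: 14.8681 − 9.0700 = 5.80 SM.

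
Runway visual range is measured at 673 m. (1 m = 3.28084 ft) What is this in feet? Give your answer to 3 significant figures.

1 m = 3.28084 ft, so 673 × 3.28084 = 2210 ft.

2210 ft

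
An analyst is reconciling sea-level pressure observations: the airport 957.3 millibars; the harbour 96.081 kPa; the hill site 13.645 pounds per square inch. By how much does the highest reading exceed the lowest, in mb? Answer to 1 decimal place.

the harbour: 96.081 kPa = 960.810 mb.
the hill site: 13.645 psi = 940.790 mb.
Spread: 960.810 − 940.790 = 20.0 mb.

20.0 mb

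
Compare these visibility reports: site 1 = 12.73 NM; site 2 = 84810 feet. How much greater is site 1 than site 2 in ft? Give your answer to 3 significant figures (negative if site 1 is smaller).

site 1: 12.73 nmi = 77348.95 ft.
Difference: 77348.95 − 84810.00 = -7460 ft.

-7460 ft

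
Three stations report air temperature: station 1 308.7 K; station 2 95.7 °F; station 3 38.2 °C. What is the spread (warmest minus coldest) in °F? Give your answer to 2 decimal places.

5.06 °F

station 1: 308.7 K = 35.550 °C.
station 2: 95.7 °F = 35.389 °C.
Spread: 38.200 − 35.389 = 2.811 °C = 5.06 °F.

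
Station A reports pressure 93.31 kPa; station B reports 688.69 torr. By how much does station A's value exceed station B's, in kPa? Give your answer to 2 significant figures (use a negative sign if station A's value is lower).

station B: 688.69 mmHg = 91.818 kPa.
Difference: 93.310 − 91.818 = 1.5 kPa.

1.5 kPa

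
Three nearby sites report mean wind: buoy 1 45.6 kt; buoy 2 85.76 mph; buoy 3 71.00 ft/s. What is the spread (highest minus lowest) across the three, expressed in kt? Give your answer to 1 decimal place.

buoy 2: 85.76 mph = 74.523 kt.
buoy 3: 71.00 ft/s = 42.066 kt.
Spread: 74.523 − 42.066 = 32.5 kt.

32.5 kt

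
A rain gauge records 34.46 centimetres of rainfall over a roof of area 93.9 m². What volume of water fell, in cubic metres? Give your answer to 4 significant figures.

32.36 cubic metres

Depth: 34.46 cm × 10 = 344.6 mm.
1 mm over 1 m² is 1 L, so volume = 344.6 × 93.9 = 32357.94 L = 32.36 m³.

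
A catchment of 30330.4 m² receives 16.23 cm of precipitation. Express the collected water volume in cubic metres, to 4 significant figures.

4923 cubic metres

Depth: 16.23 cm × 10 = 162.3 mm.
1 mm over 1 m² is 1 L, so volume = 162.3 × 30330.4 = 4922623.9 L = 4923 m³.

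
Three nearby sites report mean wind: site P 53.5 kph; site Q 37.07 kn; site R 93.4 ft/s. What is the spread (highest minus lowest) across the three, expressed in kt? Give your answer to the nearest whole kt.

26 kt

site P: 53.5 km/h = 28.89 kt.
site R: 93.4 ft/s = 55.34 kt.
Spread: 55.34 − 28.89 = 26 kt.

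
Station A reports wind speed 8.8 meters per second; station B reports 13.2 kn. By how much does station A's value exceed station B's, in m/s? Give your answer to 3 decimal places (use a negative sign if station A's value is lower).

2.009 m/s

station B: 13.2 kt = 6.79067 m/s.
Difference: 8.80000 − 6.79067 = 2.009 m/s.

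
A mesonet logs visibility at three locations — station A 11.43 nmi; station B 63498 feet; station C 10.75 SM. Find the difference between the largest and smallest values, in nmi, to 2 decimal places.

2.09 nmi

station B: 63498 ft = 10.4504 nmi.
station C: 10.75 SM = 9.3415 nmi.
Spread: 11.4300 − 9.3415 = 2.09 nmi.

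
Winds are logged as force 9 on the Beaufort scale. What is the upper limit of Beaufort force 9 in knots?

47 kt

Beaufort 9 (strong gale) spans 41–47 knots.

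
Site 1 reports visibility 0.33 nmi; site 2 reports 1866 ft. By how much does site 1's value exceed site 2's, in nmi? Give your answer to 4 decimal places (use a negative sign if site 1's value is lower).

0.0229 nmi

site 2: 1866 ft = 0.307104 nmi.
Difference: 0.330000 − 0.307104 = 0.0229 nmi.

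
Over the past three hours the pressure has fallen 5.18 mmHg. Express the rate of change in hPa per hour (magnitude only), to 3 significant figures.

2.30 hPa per hour

5.18 mmHg / 3 h × 1.33322 hPa/mmHg = 2.30 hPa/h.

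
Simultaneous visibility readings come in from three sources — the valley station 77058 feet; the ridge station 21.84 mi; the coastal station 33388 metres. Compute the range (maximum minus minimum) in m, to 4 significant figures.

11660 m

the valley station: 77058 ft = 23487.28 m.
the ridge station: 21.84 SM = 35148.07 m.
Spread: 35148.07 − 23487.28 = 11660 m.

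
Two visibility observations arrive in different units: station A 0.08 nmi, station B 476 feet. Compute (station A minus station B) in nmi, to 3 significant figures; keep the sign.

0.00166 nmi

station B: 476 ft = 0.0783395 nmi.
Difference: 0.0800000 − 0.0783395 = 0.00166 nmi.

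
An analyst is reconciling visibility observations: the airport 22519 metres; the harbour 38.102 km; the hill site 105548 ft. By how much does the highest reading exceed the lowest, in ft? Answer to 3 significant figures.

the airport: 22519 m = 73881.23 ft.
the harbour: 38.102 km = 125006.56 ft.
Spread: 125006.56 − 73881.23 = 51100 ft.

51100 ft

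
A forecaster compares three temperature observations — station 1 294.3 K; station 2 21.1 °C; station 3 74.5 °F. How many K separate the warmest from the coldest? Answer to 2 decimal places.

2.51 K

station 1: 294.3 K = 21.150 °C.
station 3: 74.5 °F = 23.611 °C.
Spread: 23.611 − 21.100 = 2.511 °C.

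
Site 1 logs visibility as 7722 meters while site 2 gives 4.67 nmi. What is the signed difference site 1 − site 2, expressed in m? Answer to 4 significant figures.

site 2: 4.67 nmi = 8648.840 m.
Difference: 7722.000 − 8648.840 = -926.8 m.

-926.8 m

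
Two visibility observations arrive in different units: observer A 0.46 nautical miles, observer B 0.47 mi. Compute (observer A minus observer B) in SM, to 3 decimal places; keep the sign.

0.059 SM

observer A: 0.46 nmi = 0.52936 SM.
Difference: 0.52936 − 0.47000 = 0.059 SM.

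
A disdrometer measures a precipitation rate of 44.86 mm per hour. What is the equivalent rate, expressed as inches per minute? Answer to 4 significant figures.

44.86 mm/hour × 0.0393701 in/mm × 0.0166667 hour/minute = 0.02944 in/minute.

0.02944 in/minute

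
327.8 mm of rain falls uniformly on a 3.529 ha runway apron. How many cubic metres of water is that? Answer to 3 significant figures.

Area: 3.529 ha = 35290 m².
1 mm over 1 m² is 1 L, so volume = 327.8 × 35290 = 11568062 L = 11600 m³.

11600 cubic metres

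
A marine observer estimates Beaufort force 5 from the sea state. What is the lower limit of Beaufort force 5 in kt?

Beaufort 5 (fresh breeze) spans 17–21 knots.

17 kt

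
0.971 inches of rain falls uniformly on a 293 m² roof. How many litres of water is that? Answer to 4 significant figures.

7226 litres

Depth: 0.971 in × 25.4 = 24.6634 mm.
1 mm over 1 m² is 1 L, so volume = 24.6634 × 293 = 7226.3762 L ≈ 7226 L.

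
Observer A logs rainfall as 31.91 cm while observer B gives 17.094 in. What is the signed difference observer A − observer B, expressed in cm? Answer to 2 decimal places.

-11.51 cm

observer B: 17.094 in = 43.4188 cm.
Difference: 31.9100 − 43.4188 = -11.51 cm.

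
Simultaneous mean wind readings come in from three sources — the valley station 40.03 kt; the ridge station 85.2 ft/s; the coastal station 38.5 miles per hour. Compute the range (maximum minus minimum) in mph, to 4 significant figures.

the valley station: 40.03 kt = 46.0657 mph.
the ridge station: 85.2 ft/s = 58.0909 mph.
Spread: 58.0909 − 38.5000 = 19.59 mph.

19.59 mph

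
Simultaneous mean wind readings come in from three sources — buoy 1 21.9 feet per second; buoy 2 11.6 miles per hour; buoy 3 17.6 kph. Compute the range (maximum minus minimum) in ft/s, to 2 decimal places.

5.86 ft/s

buoy 2: 11.6 mph = 17.0133 ft/s.
buoy 3: 17.6 km/h = 16.0397 ft/s.
Spread: 21.9000 − 16.0397 = 5.86 ft/s.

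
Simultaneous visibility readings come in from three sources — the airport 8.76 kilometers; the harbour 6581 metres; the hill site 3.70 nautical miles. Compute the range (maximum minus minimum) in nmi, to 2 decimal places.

1.18 nmi

the airport: 8.76 km = 4.7300 nmi.
the harbour: 6581 m = 3.5535 nmi.
Spread: 4.7300 − 3.5535 = 1.18 nmi.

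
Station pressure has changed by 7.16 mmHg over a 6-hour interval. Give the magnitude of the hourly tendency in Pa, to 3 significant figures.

159 Pa per hour

7.16 mmHg / 6 h × 133.322 Pa/mmHg = 159 Pa/h.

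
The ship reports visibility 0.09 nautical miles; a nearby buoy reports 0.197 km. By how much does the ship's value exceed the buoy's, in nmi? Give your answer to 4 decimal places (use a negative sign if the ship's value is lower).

the buoy: 0.197 km = 0.106371 nmi.
Difference: 0.090000 − 0.106371 = -0.0164 nmi.

-0.0164 nmi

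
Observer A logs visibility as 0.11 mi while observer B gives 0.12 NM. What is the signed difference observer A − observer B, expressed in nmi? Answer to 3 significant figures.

-0.0244 nmi

observer A: 0.11 SM = 0.095587 nmi.
Difference: 0.095587 − 0.120000 = -0.0244 nmi.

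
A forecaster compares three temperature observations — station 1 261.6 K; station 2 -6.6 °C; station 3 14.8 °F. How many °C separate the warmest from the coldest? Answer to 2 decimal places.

station 1: 261.6 K = -11.550 °C.
station 3: 14.8 °F = -9.556 °C.
Spread: (-6.600) − (-11.550) = 4.950 °C.

4.95 °C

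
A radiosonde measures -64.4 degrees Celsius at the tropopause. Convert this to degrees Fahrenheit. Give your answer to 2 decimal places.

°F = °C × 9/5 + 32 = -64.4 × 1.8 + 32 = -83.92 °F.

-83.92 °F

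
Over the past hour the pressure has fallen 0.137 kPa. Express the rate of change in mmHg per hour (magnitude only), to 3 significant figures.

1.03 mmHg per hour

0.137 kPa / 1 h × 7.50062 mmHg/kPa = 1.03 mmHg/h.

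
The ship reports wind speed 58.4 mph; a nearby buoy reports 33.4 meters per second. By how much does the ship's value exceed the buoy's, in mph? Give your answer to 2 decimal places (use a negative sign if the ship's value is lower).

the buoy: 33.4 m/s = 74.7137 mph.
Difference: 58.4000 − 74.7137 = -16.31 mph.

-16.31 mph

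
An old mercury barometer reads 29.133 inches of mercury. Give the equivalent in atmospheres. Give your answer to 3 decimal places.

0.974 atm

1 inHg = 0.0334211 atm, so 29.133 × 0.0334211 = 0.974 atm.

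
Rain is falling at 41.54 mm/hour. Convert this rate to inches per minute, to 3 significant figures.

0.0273 in/minute

41.54 mm/hour × 0.0393701 in/mm × 0.0166667 hour/minute = 0.0273 in/minute.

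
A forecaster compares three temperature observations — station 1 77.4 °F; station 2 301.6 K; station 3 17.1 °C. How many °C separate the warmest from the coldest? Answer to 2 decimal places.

11.35 °C

station 1: 77.4 °F = 25.222 °C.
station 2: 301.6 K = 28.450 °C.
Spread: 28.450 − 17.100 = 11.350 °C.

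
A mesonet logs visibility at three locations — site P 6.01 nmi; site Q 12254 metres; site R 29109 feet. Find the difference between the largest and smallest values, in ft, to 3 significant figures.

11100 ft

site P: 6.01 nmi = 36517.45 ft.
site Q: 12254 m = 40203.41 ft.
Spread: 40203.41 − 29109.00 = 11100 ft.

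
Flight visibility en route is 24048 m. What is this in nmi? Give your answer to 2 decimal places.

1 m = 0.000539957 nmi, so 24048 × 0.000539957 = 12.98 nmi.

12.98 nmi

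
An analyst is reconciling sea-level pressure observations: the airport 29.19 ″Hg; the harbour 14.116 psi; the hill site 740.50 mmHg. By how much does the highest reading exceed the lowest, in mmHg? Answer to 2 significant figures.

11 mmHg

the airport: 29.19 inHg = 741.43 mmHg.
the harbour: 14.116 psi = 730.01 mmHg.
Spread: 741.43 − 730.01 = 11 mmHg.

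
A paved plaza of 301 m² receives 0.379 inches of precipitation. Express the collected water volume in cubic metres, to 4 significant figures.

Depth: 0.379 in × 25.4 = 9.6266 mm.
1 mm over 1 m² is 1 L, so volume = 9.6266 × 301 = 2897.6066 L = 2.898 m³.

2.898 cubic metres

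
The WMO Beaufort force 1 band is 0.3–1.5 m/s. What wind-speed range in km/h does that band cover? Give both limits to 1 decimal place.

0.3–1.5 m/s × 3.6 = 1.1–5.4 km/h.

1.1 to 5.4 km/h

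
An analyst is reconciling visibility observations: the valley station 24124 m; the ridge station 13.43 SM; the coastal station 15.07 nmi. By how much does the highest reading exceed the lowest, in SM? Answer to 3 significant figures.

3.91 SM

the valley station: 24124 m = 14.9900 SM.
the coastal station: 15.07 nmi = 17.3422 SM.
Spread: 17.3422 − 13.4300 = 3.91 SM.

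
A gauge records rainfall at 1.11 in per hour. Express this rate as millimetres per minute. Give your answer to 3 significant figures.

0.470 mm/minute

1.11 in/hour × 25.4 mm/in × 0.0166667 hour/minute = 0.470 mm/minute.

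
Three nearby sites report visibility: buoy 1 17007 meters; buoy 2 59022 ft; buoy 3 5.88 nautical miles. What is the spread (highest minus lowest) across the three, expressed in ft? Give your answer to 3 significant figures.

buoy 1: 17007 m = 55797.24 ft.
buoy 3: 5.88 nmi = 35727.56 ft.
Spread: 59022.00 − 35727.56 = 23300 ft.

23300 ft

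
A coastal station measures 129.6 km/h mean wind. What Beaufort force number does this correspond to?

129.6 km/h = 36.0 m/s, which is Beaufort 12 (hurricane force, ≥32.7 m/s).

Beaufort force 12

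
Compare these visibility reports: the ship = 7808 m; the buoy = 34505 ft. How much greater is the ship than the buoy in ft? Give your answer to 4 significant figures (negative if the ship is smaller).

-8888 ft

the ship: 7808 m = 25616.80 ft.
Difference: 25616.80 − 34505.00 = -8888 ft.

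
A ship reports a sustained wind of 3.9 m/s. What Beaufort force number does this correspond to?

Beaufort force 3

3.9 m/s lies in the Beaufort 3 band (gentle breeze, 3.4–5.4 m/s).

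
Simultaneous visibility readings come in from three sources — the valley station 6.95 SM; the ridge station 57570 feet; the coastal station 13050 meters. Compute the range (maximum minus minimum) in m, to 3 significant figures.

the valley station: 6.95 SM = 11184.94 m.
the ridge station: 57570 ft = 17547.34 m.
Spread: 17547.34 − 11184.94 = 6360 m.

6360 m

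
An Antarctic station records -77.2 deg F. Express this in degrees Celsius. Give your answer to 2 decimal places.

°C = (°F − 32) × 5/9 = (-77.2 − 32) / 1.8 = -60.67 °C.

-60.67 °C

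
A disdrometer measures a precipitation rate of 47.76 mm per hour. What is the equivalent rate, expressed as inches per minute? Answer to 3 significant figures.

0.0313 in/minute

47.76 mm/hour × 0.0393701 in/mm × 0.0166667 hour/minute = 0.0313 in/minute.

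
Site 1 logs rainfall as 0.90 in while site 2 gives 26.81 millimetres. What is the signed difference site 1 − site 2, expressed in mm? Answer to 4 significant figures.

-3.950 mm

site 1: 0.90 in = 22.86000 mm.
Difference: 22.86000 − 26.81000 = -3.950 mm.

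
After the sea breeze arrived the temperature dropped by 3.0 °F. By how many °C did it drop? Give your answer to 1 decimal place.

For a temperature change the 32° offset cancels: Δ°C = 3.0 × 0.5556 = 1.7 °C.

1.7 °C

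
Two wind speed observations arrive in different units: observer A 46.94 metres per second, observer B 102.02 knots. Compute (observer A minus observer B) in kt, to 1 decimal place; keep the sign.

-10.8 kt

observer A: 46.94 m/s = 91.244 kt.
Difference: 91.244 − 102.020 = -10.8 kt.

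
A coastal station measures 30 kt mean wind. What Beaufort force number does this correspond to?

Beaufort force 7

30 kt lies in the Beaufort 7 band (near gale, 28–33 kt).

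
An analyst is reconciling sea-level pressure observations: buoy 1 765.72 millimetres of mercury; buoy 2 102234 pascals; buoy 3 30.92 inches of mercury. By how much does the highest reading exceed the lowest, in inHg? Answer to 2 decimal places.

buoy 1: 765.72 mmHg = 30.1465 inHg.
buoy 2: 102234 Pa = 30.1897 inHg.
Spread: 30.9200 − 30.1465 = 0.77 inHg.

0.77 inHg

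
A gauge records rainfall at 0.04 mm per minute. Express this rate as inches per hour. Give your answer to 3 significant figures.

0.0945 in/hour

0.04 mm/minute × 0.0393701 in/mm × 60 minute/hour = 0.0945 in/hour.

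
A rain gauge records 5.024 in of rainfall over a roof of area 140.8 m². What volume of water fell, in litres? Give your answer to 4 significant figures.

17970 litres

Depth: 5.024 in × 25.4 = 127.6096 mm.
1 mm over 1 m² is 1 L, so volume = 127.6096 × 140.8 = 17967.432 L ≈ 17970 L.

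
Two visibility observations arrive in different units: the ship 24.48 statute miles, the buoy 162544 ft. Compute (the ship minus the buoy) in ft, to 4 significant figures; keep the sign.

the ship: 24.48 SM = 129254.40 ft.
Difference: 129254.40 − 162544.00 = -33290 ft.

-33290 ft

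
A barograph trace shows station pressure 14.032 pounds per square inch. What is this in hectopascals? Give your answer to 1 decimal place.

967.5 hPa

1 psi = 68.9476 hPa, so 14.032 × 68.9476 = 967.5 hPa.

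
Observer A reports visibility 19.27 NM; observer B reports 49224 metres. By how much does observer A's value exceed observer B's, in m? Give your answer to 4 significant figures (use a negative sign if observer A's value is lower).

observer A: 19.27 nmi = 35688.04 m.
Difference: 35688.04 − 49224.00 = -13540 m.

-13540 m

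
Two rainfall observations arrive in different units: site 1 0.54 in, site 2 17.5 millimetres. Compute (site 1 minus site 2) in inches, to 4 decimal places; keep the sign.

site 2: 17.5 mm = 0.688976 in.
Difference: 0.540000 − 0.688976 = -0.1490 in.

-0.1490 in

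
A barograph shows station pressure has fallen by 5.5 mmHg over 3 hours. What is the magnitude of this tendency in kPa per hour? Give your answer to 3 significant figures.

5.5 mmHg / 3 h × 0.133322 kPa/mmHg = 0.244 kPa/h.

0.244 kPa per hour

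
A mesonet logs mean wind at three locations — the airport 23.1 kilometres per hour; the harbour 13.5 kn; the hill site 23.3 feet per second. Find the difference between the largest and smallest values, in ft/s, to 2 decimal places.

the airport: 23.1 km/h = 21.0521 ft/s.
the harbour: 13.5 kt = 22.7854 ft/s.
Spread: 23.3000 − 21.0521 = 2.25 ft/s.

2.25 ft/s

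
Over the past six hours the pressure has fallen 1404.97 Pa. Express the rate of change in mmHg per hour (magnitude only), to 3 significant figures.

1.76 mmHg per hour

1404.97 Pa / 6 h × 0.00750062 mmHg/Pa = 1.76 mmHg/h.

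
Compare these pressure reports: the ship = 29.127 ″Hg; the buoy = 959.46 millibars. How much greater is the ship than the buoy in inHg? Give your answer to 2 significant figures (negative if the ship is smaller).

0.79 inHg

the buoy: 959.46 mb = 28.3328 inHg.
Difference: 29.1270 − 28.3328 = 0.79 inHg.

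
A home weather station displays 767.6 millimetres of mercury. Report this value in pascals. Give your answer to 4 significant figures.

1 mmHg = 133.322 Pa, so 767.6 × 133.322 = 102300 Pa.

102300 Pa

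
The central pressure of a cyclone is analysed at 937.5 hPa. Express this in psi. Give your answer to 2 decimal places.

1 hPa = 0.0145038 psi, so 937.5 × 0.0145038 = 13.60 psi.

13.60 psi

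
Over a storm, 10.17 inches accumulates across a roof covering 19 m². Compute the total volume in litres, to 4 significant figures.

4908 litres

Depth: 10.17 in × 25.4 = 258.318 mm.
1 mm over 1 m² is 1 L, so volume = 258.318 × 19 = 4908.042 L ≈ 4908 L.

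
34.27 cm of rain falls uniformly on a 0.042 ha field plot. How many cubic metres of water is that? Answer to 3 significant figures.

144 cubic metres

Depth: 34.27 cm × 10 = 342.7 mm.
Area: 0.042 ha = 420 m².
1 mm over 1 m² is 1 L, so volume = 342.7 × 420 = 143934 L = 144 m³.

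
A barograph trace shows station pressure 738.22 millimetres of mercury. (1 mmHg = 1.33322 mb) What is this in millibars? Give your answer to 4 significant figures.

1 mmHg = 1.33322 mb, so 738.22 × 1.33322 = 984.2 mb.

984.2 mb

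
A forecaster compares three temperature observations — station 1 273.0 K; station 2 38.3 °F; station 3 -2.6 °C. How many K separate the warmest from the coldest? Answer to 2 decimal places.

station 1: 273.0 K = -0.150 °C.
station 2: 38.3 °F = 3.500 °C.
Spread: 3.500 − (-2.600) = 6.100 °C.

6.10 K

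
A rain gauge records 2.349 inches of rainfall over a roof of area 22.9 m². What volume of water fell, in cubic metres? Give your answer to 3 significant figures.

Depth: 2.349 in × 25.4 = 59.6646 mm.
1 mm over 1 m² is 1 L, so volume = 59.6646 × 22.9 = 1366.3193 L = 1.37 m³.

1.37 cubic metres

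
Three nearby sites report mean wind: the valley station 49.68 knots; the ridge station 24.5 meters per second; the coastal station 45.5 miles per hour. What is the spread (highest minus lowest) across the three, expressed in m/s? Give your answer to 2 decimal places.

5.22 m/s

the valley station: 49.68 kt = 25.5576 m/s.
the coastal station: 45.5 mph = 20.3403 m/s.
Spread: 25.5576 − 20.3403 = 5.22 m/s.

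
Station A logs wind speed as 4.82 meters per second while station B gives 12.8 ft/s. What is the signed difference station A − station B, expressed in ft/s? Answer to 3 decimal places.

3.014 ft/s

station A: 4.82 m/s = 15.81365 ft/s.
Difference: 15.81365 − 12.80000 = 3.014 ft/s.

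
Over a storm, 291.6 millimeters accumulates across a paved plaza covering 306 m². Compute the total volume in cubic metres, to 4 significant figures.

1 mm over 1 m² is 1 L, so volume = 291.6 × 306 = 89229.6 L = 89.23 m³.

89.23 cubic metres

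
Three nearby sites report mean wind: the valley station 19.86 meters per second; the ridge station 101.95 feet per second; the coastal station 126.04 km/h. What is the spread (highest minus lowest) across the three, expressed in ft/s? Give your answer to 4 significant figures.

49.71 ft/s

the valley station: 19.86 m/s = 65.1575 ft/s.
the coastal station: 126.04 km/h = 114.8659 ft/s.
Spread: 114.8659 − 65.1575 = 49.71 ft/s.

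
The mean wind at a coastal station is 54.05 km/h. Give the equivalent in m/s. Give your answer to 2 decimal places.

15.01 m/s

1 km/h = 0.277778 m/s, so 54.05 × 0.277778 = 15.01 m/s.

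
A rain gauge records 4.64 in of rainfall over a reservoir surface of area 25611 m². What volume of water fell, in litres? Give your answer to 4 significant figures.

3018000 litres

Depth: 4.64 in × 25.4 = 117.856 mm.
1 mm over 1 m² is 1 L, so volume = 117.856 × 25611 = 3018410 L ≈ 3018000 L.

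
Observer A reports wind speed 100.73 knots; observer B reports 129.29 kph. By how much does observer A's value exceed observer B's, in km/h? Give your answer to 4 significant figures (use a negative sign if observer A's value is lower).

57.26 km/h

observer A: 100.73 kt = 186.5520 km/h.
Difference: 186.5520 − 129.2900 = 57.26 km/h.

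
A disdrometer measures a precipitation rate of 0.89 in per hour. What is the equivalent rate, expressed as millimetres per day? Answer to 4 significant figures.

0.89 in/hour × 25.4 mm/in × 24 hour/day = 542.5 mm/day.

542.5 mm/day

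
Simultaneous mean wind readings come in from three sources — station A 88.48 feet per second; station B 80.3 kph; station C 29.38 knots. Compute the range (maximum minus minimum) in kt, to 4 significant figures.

station A: 88.48 ft/s = 52.4230 kt.
station B: 80.3 km/h = 43.3585 kt.
Spread: 52.4230 − 29.3800 = 23.04 kt.

23.04 kt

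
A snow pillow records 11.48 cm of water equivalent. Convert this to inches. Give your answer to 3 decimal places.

1 cm = 0.393701 in, so 11.48 × 0.393701 = 4.520 in.

4.520 in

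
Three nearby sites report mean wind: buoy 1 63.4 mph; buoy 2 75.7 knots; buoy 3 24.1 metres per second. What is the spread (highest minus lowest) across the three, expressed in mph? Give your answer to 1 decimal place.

buoy 2: 75.7 kt = 87.114 mph.
buoy 3: 24.1 m/s = 53.910 mph.
Spread: 87.114 − 53.910 = 33.2 mph.

33.2 mph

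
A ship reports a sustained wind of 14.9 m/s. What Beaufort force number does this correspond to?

Beaufort force 7

14.9 m/s lies in the Beaufort 7 band (near gale, 13.9–17.1 m/s).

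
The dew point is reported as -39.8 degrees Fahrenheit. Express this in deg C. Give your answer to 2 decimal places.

-39.89 °C

°C = (°F − 32) × 5/9 = (-39.8 − 32) / 1.8 = -39.89 °C.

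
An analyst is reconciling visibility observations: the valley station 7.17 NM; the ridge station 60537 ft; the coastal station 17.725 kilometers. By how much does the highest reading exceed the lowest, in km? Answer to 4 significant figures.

the valley station: 7.17 nmi = 13.27884 km.
the ridge station: 60537 ft = 18.45168 km.
Spread: 18.45168 − 13.27884 = 5.173 km.

5.173 km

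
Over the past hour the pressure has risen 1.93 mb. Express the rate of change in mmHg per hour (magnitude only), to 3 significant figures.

1.45 mmHg per hour

1.93 mb / 1 h × 0.750062 mmHg/mb = 1.45 mmHg/h.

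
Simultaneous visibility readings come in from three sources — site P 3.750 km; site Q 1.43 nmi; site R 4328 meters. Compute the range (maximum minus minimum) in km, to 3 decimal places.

site Q: 1.43 nmi = 2.64836 km.
site R: 4328 m = 4.32800 km.
Spread: 4.32800 − 2.64836 = 1.680 km.

1.680 km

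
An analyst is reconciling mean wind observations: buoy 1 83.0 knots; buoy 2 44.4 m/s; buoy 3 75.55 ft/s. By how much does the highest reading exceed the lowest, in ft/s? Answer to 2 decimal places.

buoy 1: 83.0 kt = 140.0882 ft/s.
buoy 2: 44.4 m/s = 145.6693 ft/s.
Spread: 145.6693 − 75.5500 = 70.12 ft/s.

70.12 ft/s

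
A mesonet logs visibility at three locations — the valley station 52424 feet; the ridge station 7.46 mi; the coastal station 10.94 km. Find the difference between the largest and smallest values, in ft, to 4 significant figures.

the ridge station: 7.46 SM = 39388.80 ft.
the coastal station: 10.94 km = 35892.39 ft.
Spread: 52424.00 − 35892.39 = 16530 ft.

16530 ft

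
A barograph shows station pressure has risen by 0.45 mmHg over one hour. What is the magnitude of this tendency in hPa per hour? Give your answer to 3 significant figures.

0.600 hPa per hour

0.45 mmHg / 1 h × 1.33322 hPa/mmHg = 0.600 hPa/h.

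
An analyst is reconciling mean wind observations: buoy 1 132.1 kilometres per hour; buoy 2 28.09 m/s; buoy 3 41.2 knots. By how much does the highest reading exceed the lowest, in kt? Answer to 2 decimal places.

buoy 1: 132.1 km/h = 71.3283 kt.
buoy 2: 28.09 m/s = 54.6026 kt.
Spread: 71.3283 − 41.2000 = 30.13 kt.

30.13 kt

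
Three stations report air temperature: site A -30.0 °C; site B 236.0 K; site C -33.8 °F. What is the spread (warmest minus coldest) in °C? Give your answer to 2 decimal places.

site B: 236.0 K = -37.150 °C.
site C: -33.8 °F = -36.556 °C.
Spread: (-30.000) − (-37.150) = 7.150 °C.

7.15 °C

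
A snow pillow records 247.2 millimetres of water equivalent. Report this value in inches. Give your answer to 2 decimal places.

9.73 in

1 mm = 0.0393701 in, so 247.2 × 0.0393701 = 9.73 in.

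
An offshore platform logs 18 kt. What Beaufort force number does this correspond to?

18 kt lies in the Beaufort 5 band (fresh breeze, 17–21 kt).

Beaufort force 5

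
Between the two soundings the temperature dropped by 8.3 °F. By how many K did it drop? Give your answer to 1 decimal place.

4.6 K

Converting a difference, only the 9/5 scale factor applies: ΔK = 8.3 × 0.5556 = 4.6 K.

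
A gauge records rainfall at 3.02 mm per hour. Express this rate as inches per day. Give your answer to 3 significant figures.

3.02 mm/hour × 0.0393701 in/mm × 24 hour/day = 2.85 in/day.

2.85 in/day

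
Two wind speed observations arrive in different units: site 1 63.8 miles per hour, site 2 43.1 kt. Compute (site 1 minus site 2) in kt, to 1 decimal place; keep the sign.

site 1: 63.8 mph = 55.441 kt.
Difference: 55.441 − 43.100 = 12.3 kt.

12.3 kt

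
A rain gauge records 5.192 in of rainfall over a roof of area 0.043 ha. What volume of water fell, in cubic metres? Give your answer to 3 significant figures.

56.7 cubic metres

Depth: 5.192 in × 25.4 = 131.8768 mm.
Area: 0.043 ha = 430 m².
1 mm over 1 m² is 1 L, so volume = 131.8768 × 430 = 56707.024 L = 56.7 m³.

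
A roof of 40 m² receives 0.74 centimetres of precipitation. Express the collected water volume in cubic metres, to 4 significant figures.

0.2960 cubic metres

Depth: 0.74 cm × 10 = 7.4 mm.
1 mm over 1 m² is 1 L, so volume = 7.4 × 40 = 296 L = 0.2960 m³.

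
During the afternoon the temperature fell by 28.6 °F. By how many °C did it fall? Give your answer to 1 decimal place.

A change of 1 °C equals a change of 1.8 °F: Δ°C = 28.6 × 0.5556 = 15.9 °C.

15.9 °C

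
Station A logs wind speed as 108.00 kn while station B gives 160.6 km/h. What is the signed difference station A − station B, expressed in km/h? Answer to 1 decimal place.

station A: 108.00 kt = 200.016 km/h.
Difference: 200.016 − 160.600 = 39.4 km/h.

39.4 km/h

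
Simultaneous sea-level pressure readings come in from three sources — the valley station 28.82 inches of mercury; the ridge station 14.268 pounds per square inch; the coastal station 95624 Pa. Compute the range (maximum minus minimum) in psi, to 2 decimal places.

0.40 psi

the valley station: 28.82 inHg = 14.1551 psi.
the coastal station: 95624 Pa = 13.8691 psi.
Spread: 14.2680 − 13.8691 = 0.40 psi.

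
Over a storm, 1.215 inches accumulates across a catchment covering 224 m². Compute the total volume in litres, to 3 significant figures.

Depth: 1.215 in × 25.4 = 30.861 mm.
1 mm over 1 m² is 1 L, so volume = 30.861 × 224 = 6912.864 L ≈ 6910 L.

6910 litres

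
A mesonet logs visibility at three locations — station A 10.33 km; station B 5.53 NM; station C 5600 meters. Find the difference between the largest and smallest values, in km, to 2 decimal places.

4.73 km

station B: 5.53 nmi = 10.2416 km.
station C: 5600 m = 5.6000 km.
Spread: 10.3300 − 5.6000 = 4.73 km.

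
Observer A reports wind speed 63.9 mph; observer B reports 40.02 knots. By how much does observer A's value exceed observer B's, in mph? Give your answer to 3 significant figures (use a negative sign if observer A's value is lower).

17.8 mph

observer B: 40.02 kt = 46.054 mph.
Difference: 63.900 − 46.054 = 17.8 mph.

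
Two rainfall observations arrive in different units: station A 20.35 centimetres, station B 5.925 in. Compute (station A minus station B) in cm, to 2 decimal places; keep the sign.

5.30 cm

station B: 5.925 in = 15.0495 cm.
Difference: 20.3500 − 15.0495 = 5.30 cm.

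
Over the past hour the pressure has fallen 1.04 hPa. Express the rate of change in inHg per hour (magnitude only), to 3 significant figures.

0.0307 inHg per hour

1.04 hPa / 1 h × 0.02953 inHg/hPa = 0.0307 inHg/h.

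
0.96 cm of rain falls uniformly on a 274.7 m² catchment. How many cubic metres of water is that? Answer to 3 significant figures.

2.64 cubic metres

Depth: 0.96 cm × 10 = 9.6 mm.
1 mm over 1 m² is 1 L, so volume = 9.6 × 274.7 = 2637.12 L = 2.64 m³.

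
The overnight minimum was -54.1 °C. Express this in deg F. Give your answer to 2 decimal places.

-65.38 °F

°F = °C × 9/5 + 32 = -54.1 × 1.8 + 32 = -65.38 °F.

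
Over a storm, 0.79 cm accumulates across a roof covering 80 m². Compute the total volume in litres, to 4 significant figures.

632.0 litres

Depth: 0.79 cm × 10 = 7.9 mm.
1 mm over 1 m² is 1 L, so volume = 7.9 × 80 = 632 L ≈ 632.0 L.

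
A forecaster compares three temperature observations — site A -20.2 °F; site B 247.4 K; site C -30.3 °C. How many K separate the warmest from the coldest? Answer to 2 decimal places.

4.55 K

site A: -20.2 °F = -29.000 °C.
site B: 247.4 K = -25.750 °C.
Spread: (-25.750) − (-30.300) = 4.550 °C.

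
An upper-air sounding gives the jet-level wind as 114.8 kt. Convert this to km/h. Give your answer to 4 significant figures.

1 kt = 1.852 km/h, so 114.8 × 1.852 = 212.6 km/h.

212.6 km/h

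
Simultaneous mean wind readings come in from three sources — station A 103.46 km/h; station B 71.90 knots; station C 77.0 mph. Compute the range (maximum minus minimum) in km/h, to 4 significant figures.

station B: 71.90 kt = 133.1588 km/h.
station C: 77.0 mph = 123.9195 km/h.
Spread: 133.1588 − 103.4600 = 29.70 km/h.

29.70 km/h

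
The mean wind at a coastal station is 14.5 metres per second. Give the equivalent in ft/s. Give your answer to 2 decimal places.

47.57 ft/s

1 m/s = 3.28084 ft/s, so 14.5 × 3.28084 = 47.57 ft/s.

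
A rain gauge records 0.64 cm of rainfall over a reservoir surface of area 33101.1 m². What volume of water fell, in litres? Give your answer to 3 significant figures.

212000 litres

Depth: 0.64 cm × 10 = 6.4 mm.
1 mm over 1 m² is 1 L, so volume = 6.4 × 33101.1 = 211847.04 L ≈ 212000 L.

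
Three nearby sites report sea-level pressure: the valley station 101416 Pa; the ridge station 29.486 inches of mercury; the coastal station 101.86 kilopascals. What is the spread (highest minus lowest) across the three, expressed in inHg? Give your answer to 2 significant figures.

the valley station: 101416 Pa = 29.9481 inHg.
the coastal station: 101.86 kPa = 30.0792 inHg.
Spread: 30.0792 − 29.4860 = 0.59 inHg.

0.59 inHg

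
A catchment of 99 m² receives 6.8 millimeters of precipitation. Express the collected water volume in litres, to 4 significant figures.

673.2 litres

1 mm over 1 m² is 1 L, so volume = 6.8 × 99 = 673.2 L.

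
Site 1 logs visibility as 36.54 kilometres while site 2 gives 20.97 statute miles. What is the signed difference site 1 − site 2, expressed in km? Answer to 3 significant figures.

2.79 km

site 2: 20.97 SM = 33.7479 km.
Difference: 36.5400 − 33.7479 = 2.79 km.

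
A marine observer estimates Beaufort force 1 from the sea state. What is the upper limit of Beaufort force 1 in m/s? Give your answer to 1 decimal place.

Beaufort 1 (light air) spans 0.3–1.5 m/s.

1.5 m/s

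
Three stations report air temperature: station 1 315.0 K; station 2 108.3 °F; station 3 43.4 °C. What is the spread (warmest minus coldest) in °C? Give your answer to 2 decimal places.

1.55 °C

station 1: 315.0 K = 41.850 °C.
station 2: 108.3 °F = 42.389 °C.
Spread: 43.400 − 41.850 = 1.550 °C.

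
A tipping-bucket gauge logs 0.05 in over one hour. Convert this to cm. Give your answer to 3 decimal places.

0.127 cm

1 in = 2.54 cm, so 0.05 × 2.54 = 0.127 cm.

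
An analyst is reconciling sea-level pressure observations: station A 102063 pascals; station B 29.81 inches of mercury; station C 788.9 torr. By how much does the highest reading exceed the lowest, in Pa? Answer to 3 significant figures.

4230 Pa

station B: 29.81 inHg = 100948.26 Pa.
station C: 788.9 mmHg = 105178.03 Pa.
Spread: 105178.03 − 100948.26 = 4230 Pa.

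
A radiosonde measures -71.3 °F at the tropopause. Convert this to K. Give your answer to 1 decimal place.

First to °C: -57.39 °C.
Then to K: 215.8 K.

215.8 K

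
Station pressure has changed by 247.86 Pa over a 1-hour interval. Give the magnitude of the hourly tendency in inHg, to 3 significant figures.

247.86 Pa / 1 h × 0.0002953 inHg/Pa = 0.0732 inHg/h.

0.0732 inHg per hour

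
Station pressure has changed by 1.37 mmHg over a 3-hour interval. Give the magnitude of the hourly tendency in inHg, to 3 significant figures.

0.0180 inHg per hour

1.37 mmHg / 3 h × 0.0393701 inHg/mmHg = 0.0180 inHg/h.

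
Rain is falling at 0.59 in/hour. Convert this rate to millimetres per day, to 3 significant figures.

360 mm/day

0.59 in/hour × 25.4 mm/in × 24 hour/day = 360 mm/day.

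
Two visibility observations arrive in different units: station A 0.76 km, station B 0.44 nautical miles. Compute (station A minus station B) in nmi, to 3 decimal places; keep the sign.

station A: 0.76 km = 0.41037 nmi.
Difference: 0.41037 − 0.44000 = -0.030 nmi.

-0.030 nmi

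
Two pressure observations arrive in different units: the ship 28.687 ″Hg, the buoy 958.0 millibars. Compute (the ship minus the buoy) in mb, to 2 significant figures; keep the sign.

13 mb

the ship: 28.687 inHg = 971.45 mb.
Difference: 971.45 − 958.00 = 13 mb.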